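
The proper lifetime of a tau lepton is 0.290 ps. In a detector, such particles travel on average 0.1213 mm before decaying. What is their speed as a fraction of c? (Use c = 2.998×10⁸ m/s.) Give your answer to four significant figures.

Let x = d/(cτ) = 1.213×10^-4 m / (2.998×10⁸ m/s × 2.900×10^-13 s) = 1.3952. Since d = βγcτ, x = βγ = β/√(1−β²).
Solving: β² = x²/(1+x²) = 1.94658/2.94658 = 0.660624, so β = 0.8128.

0.8128c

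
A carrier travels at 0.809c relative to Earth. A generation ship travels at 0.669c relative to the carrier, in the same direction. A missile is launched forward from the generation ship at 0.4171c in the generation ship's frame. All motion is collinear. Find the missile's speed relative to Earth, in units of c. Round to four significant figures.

0.9829c

Apply u = (u'+v)/(1+u'v) twice. Missile in the carrier frame: (0.4171+0.669)/(1+0.4171·0.669) = 1.0861/1.2790399 = 0.84915c.
That velocity, transformed to the rest frame of Earth: (0.84915+0.809)/(1+0.84915·0.809) = 1.65815/1.68696235 = 0.98292c.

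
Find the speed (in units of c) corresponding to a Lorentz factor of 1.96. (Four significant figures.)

β = √(1 − 1/γ²) = √(1 − 1/3.8416) = √0.739692 = 0.8601.

0.8601c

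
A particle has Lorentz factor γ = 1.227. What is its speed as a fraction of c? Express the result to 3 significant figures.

β = √(1 − 1/γ²) = √(1 − 1/1.505529) = √0.335782 = 0.579.

0.579c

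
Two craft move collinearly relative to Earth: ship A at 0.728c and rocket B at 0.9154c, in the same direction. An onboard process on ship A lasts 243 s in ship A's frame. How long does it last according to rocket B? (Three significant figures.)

Transform ship A's velocity into rocket B's frame: (0.728 − 0.9154)/(1 − 0.728·0.9154) = −0.1874/0.3335888, so the relative speed is 0.56177c.
γ for this relative speed: γ = 1/√(1 − 0.315586) = 1.2088.
Ship A's interval is proper; time dilation gives Δt_B = γΔτ = 1.2088 × 243 s = 294 s.

294 s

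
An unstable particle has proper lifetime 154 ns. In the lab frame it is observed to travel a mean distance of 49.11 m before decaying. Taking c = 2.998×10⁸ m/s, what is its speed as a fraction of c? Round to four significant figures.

Let x = d/(cτ) = 49.11 m / (2.998×10⁸ m/s × 1.540×10^-7 s) = 1.0637. Since d = βγcτ, x = βγ = β/√(1−β²).
Solving: β² = x²/(1+x²) = 1.13146/2.13146 = 0.530838, so β = 0.7286.

0.7286c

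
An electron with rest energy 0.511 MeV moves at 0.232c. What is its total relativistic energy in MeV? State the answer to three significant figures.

0.525 MeV

γ = 1/√(1 − β²) = 1/√(1 − 0.053824) = 1/√0.946176 = 1/0.972716 = 1.028.
Total energy: E = γmc² = 1.028 × 0.511 MeV = 0.525 MeV.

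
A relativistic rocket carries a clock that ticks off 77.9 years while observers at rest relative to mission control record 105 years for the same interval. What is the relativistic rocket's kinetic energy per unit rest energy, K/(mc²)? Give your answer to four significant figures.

0.3479

The time-dilation ratio gives γ = 105/77.9 = 1.34788.
Since K = (γ−1)mc², K/(mc²) = 1.34788 − 1 = 0.3479.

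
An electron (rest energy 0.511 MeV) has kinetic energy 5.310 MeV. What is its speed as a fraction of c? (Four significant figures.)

K = (γ−1)mc², so γ = 1 + 5.310/0.511 = 11.391.
Then v/c = √(1 − γ⁻²) = √(1 − 0.00770684) = √0.99229316 = 0.9961.

0.9961c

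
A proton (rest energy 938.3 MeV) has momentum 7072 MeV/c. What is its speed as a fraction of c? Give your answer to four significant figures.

0.9913c

βγ = pc/(mc²) = 7072/938.3 = 7.537.
Since γ² = 1 + (βγ)² = 57.8064, γ = √57.8064 = 7.60305, and β = (βγ)/γ = 7.537/7.60305 = 0.9913.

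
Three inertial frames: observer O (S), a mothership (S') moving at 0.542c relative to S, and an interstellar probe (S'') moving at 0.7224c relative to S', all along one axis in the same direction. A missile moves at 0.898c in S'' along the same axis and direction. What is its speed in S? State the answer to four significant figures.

0.9949c

Apply u = (u'+v)/(1+u'v) twice. Missile in the mothership frame: (0.898+0.7224)/(1+0.898·0.7224) = 1.6204/1.6487152 = 0.98283c.
That velocity, transformed to the rest frame of observer O: (0.98283+0.542)/(1+0.98283·0.542) = 1.52483/1.53269386 = 0.99487c.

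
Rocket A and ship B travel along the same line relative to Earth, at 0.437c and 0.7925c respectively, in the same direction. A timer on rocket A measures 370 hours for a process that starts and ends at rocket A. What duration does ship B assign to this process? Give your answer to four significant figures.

440.9 hours

The velocity of rocket A relative to ship B is (0.437 − 0.7925)c / (1 − 0.437×0.7925) = −0.54385c; relative speed 0.54385c.
γ for this relative speed: γ = 1/√(1 − 0.295773) = 1.1916.
The clock on rocket A records proper time, so ship B measures Δt = γΔτ = 1.1916 × 370 = 440.9 hours.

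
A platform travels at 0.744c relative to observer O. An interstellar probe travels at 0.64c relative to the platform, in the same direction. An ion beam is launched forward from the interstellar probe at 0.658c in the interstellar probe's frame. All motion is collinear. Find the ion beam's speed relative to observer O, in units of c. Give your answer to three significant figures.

Compose velocities in two stages. Stage 1 (into S'): u₁ = (0.658+0.64)/(1+0.658×0.64) = 0.91336.
Stage 2 (into S): u = (0.91336+0.744)/(1+0.91336×0.744) = 0.98679, so the speed is 0.987c.

0.987c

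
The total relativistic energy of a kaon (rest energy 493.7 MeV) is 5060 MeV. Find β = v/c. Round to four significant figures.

0.9952

γ = E/(mc²) = 5060/493.7 = 10.249.
β = √(1 − 1/γ²) = √(1 − 0.00952) = √0.99048 = 0.9952.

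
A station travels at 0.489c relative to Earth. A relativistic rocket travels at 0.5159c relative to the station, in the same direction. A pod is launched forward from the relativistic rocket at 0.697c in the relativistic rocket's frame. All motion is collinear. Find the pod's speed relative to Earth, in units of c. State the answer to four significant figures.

First combine the pod and relativistic rocket (S''→S'): u₁ = (0.697 + 0.5159)/(1 + 0.697×0.5159) = 1.2129/1.3595823 = 0.89211.
Then combine with the station (S'→S): u = (0.89211 + 0.489)/(1 + 0.89211×0.489) = 1.38111/1.43624179 = 0.96161.

0.9616c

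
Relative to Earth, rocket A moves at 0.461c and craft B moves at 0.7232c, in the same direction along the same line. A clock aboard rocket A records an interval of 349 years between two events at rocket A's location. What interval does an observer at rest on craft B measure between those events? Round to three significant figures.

The velocity of rocket A relative to craft B is (0.461 − 0.7232)c / (1 − 0.461×0.7232) = −0.39334c; relative speed 0.39334c.
γ for this relative speed: γ = 1/√(1 − 0.154716) = 1.0877.
The clock on rocket A records proper time, so craft B measures Δt = γΔτ = 1.0877 × 349 = 380 years.

380 years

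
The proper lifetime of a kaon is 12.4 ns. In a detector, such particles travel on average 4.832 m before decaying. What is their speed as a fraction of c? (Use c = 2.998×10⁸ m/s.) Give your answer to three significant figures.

0.793c

Let x = d/(cτ) = 4.832 m / (2.998×10⁸ m/s × 1.240×10^-8 s) = 1.2998. Since d = βγcτ, x = βγ = β/√(1−β²).
Solving: β² = x²/(1+x²) = 1.68948/2.68948 = 0.628181, so β = 0.793.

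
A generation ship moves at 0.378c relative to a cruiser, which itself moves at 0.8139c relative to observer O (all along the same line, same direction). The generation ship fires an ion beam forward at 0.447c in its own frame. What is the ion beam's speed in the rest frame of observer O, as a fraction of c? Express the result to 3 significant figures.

0.965c

Apply u = (u'+v)/(1+u'v) twice. Ion beam in the cruiser frame: (0.447+0.378)/(1+0.447·0.378) = 0.825/1.168966 = 0.70575c.
That velocity, transformed to the rest frame of observer O: (0.70575+0.8139)/(1+0.70575·0.8139) = 1.51965/1.574409925 = 0.96522c.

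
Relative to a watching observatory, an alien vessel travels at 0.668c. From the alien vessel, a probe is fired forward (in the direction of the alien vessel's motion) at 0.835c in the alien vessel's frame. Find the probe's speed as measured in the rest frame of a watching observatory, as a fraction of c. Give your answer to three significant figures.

In units of c, u = (u' + v)/(1 + u'v) with u' = 0.835 and v = 0.668.
Numerator: 0.835 + 0.668 = 1.503. Denominator: 1 + (0.835)(0.668) = 1.55778.
u = 1.503/1.55778 = 0.96483, so the speed is 0.965c.

0.965c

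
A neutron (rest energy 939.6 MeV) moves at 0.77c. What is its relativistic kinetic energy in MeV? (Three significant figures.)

533 MeV

With β = 0.77, γ = 1/√(1 − 0.77²) = 1/√0.4071 = 1.56729.
Kinetic energy: K = (γ − 1)mc² = (1.56729 − 1) × 939.6 MeV = 0.56729 × 939.6 = 533 MeV.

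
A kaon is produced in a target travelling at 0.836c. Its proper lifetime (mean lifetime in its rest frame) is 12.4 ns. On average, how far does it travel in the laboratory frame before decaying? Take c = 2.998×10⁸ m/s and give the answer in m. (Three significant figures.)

γ = 1/√(1 − β²) = 1/√(1 − 0.698896) = 1/√0.301104 = 1/0.548729 = 1.8224.
Lab-frame lifetime: Δt = γτ = 1.8224 × 12.4 ns = 22.598 ns.
Distance: d = vΔt = 0.836 × 2.998×10⁸ m/s × 2.2598×10^-8 s = 5.66 m.

5.66 m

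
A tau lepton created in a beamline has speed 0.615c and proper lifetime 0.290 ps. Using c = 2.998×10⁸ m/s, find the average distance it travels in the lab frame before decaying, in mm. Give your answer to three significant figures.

With β = 0.615, γ = 1/√(1 − 0.615²) = 1/√0.621775 = 1.2682.
Lab-frame lifetime: Δt = γτ = 1.2682 × 0.290 ps = 0.36778 ps.
Distance: d = vΔt = 0.615 × 2.998×10⁸ m/s × 3.6778×10^-13 s = 6.78×10^-5 m = 0.0678 mm.

0.0678 mm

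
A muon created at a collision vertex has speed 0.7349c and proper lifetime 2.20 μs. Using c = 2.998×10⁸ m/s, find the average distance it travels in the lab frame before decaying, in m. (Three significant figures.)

715 m

β² = 0.54007801, so γ = 1/√0.45992199 = 1.4745.
Lab-frame lifetime: Δt = γτ = 1.4745 × 2.20 μs = 3.2439 μs.
Distance: d = vΔt = 0.7349 × 2.998×10⁸ m/s × 3.2439×10^-6 s = 715 m.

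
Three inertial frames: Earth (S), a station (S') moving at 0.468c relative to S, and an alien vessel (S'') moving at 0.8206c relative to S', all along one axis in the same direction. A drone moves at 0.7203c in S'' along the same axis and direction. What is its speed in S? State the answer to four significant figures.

First combine the drone and alien vessel (S''→S'): u₁ = (0.7203 + 0.8206)/(1 + 0.7203×0.8206) = 1.5409/1.59107818 = 0.96846.
Then combine with the station (S'→S): u = (0.96846 + 0.468)/(1 + 0.96846×0.468) = 1.43646/1.45323928 = 0.98845.

0.9885c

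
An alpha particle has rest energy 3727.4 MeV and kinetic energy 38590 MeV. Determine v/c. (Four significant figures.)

K = (γ−1)mc², so γ = 1 + 38590/3727.4 = 11.353.
Then v/c = √(1 − γ⁻²) = √(1 − 0.00775852) = √0.99224148 = 0.9961.

0.9961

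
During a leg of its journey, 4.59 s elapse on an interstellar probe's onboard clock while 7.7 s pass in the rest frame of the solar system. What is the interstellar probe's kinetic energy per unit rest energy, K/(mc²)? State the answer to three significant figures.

0.678

The time-dilation ratio gives γ = 7.7/4.59 = 1.67756.
K/(mc²) = γ − 1 = 1.67756 − 1 = 0.678.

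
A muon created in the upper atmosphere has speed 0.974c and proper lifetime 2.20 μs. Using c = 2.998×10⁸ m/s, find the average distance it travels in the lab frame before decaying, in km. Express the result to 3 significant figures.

2.84 km

With β = 0.974, γ = 1/√(1 − 0.974²) = 1/√0.051324 = 4.4141.
Lab-frame lifetime: Δt = γτ = 4.4141 × 2.20 μs = 9.711 μs.
Distance: d = vΔt = 0.974 × 2.998×10⁸ m/s × 9.7110×10^-6 s = 2840 m = 2.84 km.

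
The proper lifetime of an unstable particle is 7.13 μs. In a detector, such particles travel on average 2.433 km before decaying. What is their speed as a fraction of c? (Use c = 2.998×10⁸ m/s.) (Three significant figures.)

Lab distance = (lab lifetime)·v = γτ·βc, so βγ = d/(cτ) = 2433/(2.998×10⁸ × 7.130×10^-6) = 1.1382.
With βγ = 1.1382: γ² = 1 + (βγ)² = 2.2955, and β = (βγ)/γ = 1.1382/1.51509 = 0.751.

0.751c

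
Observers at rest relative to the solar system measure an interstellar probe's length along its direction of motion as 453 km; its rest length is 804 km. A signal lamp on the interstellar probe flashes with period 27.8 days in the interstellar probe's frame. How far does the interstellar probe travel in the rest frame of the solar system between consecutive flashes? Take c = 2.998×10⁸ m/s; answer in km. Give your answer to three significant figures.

1.06×10^12 km

Length contraction gives γ = L₀/L = 804/453 = 1.77483.
β = √(1 − 1/γ²) = 0.82616. Lab-frame period = γτ = 1.77483×27.8 days = 49.34 days. Distance = βc × γτ = 0.82616 × 2.998×10⁸ m/s × 4262976 s = 1.0559×10^15 m = 1.06×10^12 km.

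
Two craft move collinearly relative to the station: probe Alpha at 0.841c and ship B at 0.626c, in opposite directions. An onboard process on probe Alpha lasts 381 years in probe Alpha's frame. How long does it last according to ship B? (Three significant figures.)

The velocity of probe Alpha relative to ship B is (0.841 + 0.626)c / (1 + 0.841×0.626) = 0.96104c; relative speed 0.96104c.
At |u| = 0.96104c, γ = (1 − 0.923598)^(−1/2) = 3.6178.
The clock on probe Alpha records proper time, so ship B measures Δt = γΔτ = 3.6178 × 381 = 1380 years.

1380 years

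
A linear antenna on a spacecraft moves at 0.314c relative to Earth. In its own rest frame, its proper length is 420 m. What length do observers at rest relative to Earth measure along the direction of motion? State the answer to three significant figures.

Lorentz factor: γ = (1 − 0.098596)^(−1/2) = 1.0533.
Along the direction of motion the measured length is L₀/γ = 420/1.0533 = 399 m.

399 m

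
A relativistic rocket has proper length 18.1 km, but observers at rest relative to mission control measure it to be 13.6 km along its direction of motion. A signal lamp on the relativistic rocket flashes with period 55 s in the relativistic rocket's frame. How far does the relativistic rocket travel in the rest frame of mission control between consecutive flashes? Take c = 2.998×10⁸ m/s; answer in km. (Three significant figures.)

1.45×10^7 km

γ = L₀/L = 18.1/13.6 = 1.33088.
β = √(1 − 1/γ²) = 0.65987. Lab-frame period = γτ = 1.33088×55 s = 73.198 s. Distance = βc × γτ = 0.65987 × 2.998×10⁸ m/s × 73.198 s = 1.4481×10^10 m = 1.45×10^7 km.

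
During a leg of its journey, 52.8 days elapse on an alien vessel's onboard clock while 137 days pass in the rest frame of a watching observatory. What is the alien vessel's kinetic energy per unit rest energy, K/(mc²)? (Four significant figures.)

The time-dilation ratio gives γ = 137/52.8 = 2.5947.
Since K = (γ−1)mc², K/(mc²) = 2.5947 − 1 = 1.595.

1.595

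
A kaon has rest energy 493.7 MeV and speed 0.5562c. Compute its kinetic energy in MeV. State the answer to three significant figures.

β² = 0.30935844, so γ = 1/√0.69064156 = 1.2033.
Kinetic energy: K = (γ − 1)mc² = (1.2033 − 1) × 493.7 MeV = 0.2033 × 493.7 = 100 MeV.

100 MeV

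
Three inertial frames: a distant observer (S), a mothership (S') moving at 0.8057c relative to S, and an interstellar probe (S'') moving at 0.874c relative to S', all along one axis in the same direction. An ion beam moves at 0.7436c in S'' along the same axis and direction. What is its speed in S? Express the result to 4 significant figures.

First combine the ion beam and interstellar probe (S''→S'): u₁ = (0.7436 + 0.874)/(1 + 0.7436×0.874) = 1.6176/1.6499064 = 0.98042.
Then combine with the mothership (S'→S): u = (0.98042 + 0.8057)/(1 + 0.98042×0.8057) = 1.78612/1.789924394 = 0.99787.

0.9979c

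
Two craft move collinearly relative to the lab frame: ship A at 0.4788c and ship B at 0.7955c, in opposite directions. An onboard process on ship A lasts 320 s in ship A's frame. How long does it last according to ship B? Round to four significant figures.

830.6 s

Speed of ship A in ship B's frame: u = (v_A + v_B)/(1 + v_A v_B/c²) = (0.4788 + 0.7955)/(1 + 0.4788×0.7955) = 1.2743/1.3808854 = 0.92281; |u| = 0.92281c.
γ for this relative speed: γ = 1/√(1 − 0.851578) = 2.5957.
The clock on ship A records proper time, so ship B measures Δt = γΔτ = 2.5957 × 320 = 830.6 s.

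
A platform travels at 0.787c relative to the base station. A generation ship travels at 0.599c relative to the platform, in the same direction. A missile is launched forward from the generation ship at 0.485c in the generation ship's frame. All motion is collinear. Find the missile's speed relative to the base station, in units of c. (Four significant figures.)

0.9795c

Apply u = (u'+v)/(1+u'v) twice. Missile in the platform frame: (0.485+0.599)/(1+0.485·0.599) = 1.084/1.290515 = 0.83997c.
That velocity, transformed to the rest frame of the base station: (0.83997+0.787)/(1+0.83997·0.787) = 1.62697/1.66105639 = 0.97948c.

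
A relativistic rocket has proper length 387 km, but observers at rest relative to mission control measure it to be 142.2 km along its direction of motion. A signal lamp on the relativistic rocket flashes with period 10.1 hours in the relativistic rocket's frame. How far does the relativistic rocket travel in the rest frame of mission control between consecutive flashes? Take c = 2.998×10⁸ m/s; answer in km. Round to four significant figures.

From L = L₀/γ: γ = 387/142.2 = 2.72152.
β = √(1 − 1/γ²) = 0.93005. Lab-frame period = γτ = 2.72152×10.1 hours = 27.487 hours. Distance = βc × γτ = 0.93005 × 2.998×10⁸ m/s × 98953.2 s = 2.7591×10^13 m = 2.759×10^10 km.

2.759×10^10 km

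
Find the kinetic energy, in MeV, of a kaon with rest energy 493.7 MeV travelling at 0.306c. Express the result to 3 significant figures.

Lorentz factor: γ = (1 − 0.093636)^(−1/2) = 1.050385.
Kinetic energy: K = (γ − 1)mc² = (1.050385 − 1) × 493.7 MeV = 0.050385 × 493.7 = 24.9 MeV.

24.9 MeV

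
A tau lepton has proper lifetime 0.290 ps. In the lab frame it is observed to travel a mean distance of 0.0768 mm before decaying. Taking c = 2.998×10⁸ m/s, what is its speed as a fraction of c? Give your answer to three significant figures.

Lab distance = (lab lifetime)·v = γτ·βc, so βγ = d/(cτ) = 7.680×10^-5/(2.998×10⁸ × 2.900×10^-13) = 0.88335.
With βγ = 0.88335: γ² = 1 + (βγ)² = 1.780307, and β = (βγ)/γ = 0.88335/1.33428 = 0.662.

0.662c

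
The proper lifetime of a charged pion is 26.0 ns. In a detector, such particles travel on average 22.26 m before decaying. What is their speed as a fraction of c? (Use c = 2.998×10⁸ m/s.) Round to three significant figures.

0.944c

Lab distance = (lab lifetime)·v = γτ·βc, so βγ = d/(cτ) = 22.26/(2.998×10⁸ × 2.600×10^-8) = 2.8557.
With βγ = 2.8557: γ² = 1 + (βγ)² = 9.15502, and β = (βγ)/γ = 2.8557/3.02573 = 0.944.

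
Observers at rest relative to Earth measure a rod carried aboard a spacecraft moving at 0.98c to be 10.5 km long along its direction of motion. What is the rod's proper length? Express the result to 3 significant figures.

Lorentz factor: γ = (1 − 0.9604)^(−1/2) = 5.0252.
Proper length: L₀ = γ·L = 5.0252 × 10.5 = 52.8 km.

52.8 km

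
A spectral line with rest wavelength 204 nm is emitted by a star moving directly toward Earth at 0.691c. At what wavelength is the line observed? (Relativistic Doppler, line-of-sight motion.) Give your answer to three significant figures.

Relativistic Doppler for wavelength: λ_obs = λ_src · √((1−β)/(1+β)).
With β = 0.691: factor = √(0.309/1.691) = 0.42747.
λ_obs = 204 × 0.42747 = 87.2 nm.

87.2 nm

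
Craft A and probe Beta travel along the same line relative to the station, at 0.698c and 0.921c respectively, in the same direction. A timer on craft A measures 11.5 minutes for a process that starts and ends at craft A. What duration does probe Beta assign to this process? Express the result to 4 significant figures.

Transform craft A's velocity into probe Beta's frame: (0.698 − 0.921)/(1 − 0.698·0.921) = −0.223/0.357142, so the relative speed is 0.6244c.
γ for this relative speed: γ = 1/√(1 − 0.389875) = 1.2802.
Craft A's interval is proper; time dilation gives Δt_B = γΔτ = 1.2802 × 11.5 minutes = 14.72 minutes.

14.72 minutes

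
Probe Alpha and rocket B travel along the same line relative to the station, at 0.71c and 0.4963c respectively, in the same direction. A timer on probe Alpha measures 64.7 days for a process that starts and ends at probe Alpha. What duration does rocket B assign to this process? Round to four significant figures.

Speed of probe Alpha in rocket B's frame: u = (v_A − v_B)/(1 − v_A v_B/c²) = (0.71 − 0.4963)/(1 − 0.71×0.4963) = 0.2137/0.647627 = 0.32997; |u| = 0.32997c.
γ for this relative speed: γ = 1/√(1 − 0.10888) = 1.0593.
Probe Alpha's interval is proper; time dilation gives Δt_B = γΔτ = 1.0593 × 64.7 days = 68.54 days.

68.54 days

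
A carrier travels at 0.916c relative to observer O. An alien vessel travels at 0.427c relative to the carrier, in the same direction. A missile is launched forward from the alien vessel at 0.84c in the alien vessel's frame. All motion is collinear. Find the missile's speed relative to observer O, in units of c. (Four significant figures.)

First combine the missile and alien vessel (S''→S'): u₁ = (0.84 + 0.427)/(1 + 0.84×0.427) = 1.267/1.35868 = 0.93252.
Then combine with the carrier (S'→S): u = (0.93252 + 0.916)/(1 + 0.93252×0.916) = 1.84852/1.85418832 = 0.99694.

0.9969c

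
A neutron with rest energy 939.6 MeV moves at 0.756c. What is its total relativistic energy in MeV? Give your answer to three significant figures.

1440 MeV

γ = 1/√(1 − β²) = 1/√(1 − 0.571536) = 1/√0.428464 = 1/0.654572 = 1.5277.
Total energy: E = γmc² = 1.5277 × 939.6 MeV = 1440 MeV.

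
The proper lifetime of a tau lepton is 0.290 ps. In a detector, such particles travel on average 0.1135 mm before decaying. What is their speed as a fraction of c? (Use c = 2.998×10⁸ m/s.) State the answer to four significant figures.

Lab distance = (lab lifetime)·v = γτ·βc, so βγ = d/(cτ) = 1.135×10^-4/(2.998×10⁸ × 2.900×10^-13) = 1.3055.
With βγ = 1.3055: γ² = 1 + (βγ)² = 2.70433, and β = (βγ)/γ = 1.3055/1.64448 = 0.7939.

0.7939c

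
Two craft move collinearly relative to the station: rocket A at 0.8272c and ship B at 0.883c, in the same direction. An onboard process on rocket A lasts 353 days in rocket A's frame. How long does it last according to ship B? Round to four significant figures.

360.8 days

Speed of rocket A in ship B's frame: u = (v_A − v_B)/(1 − v_A v_B/c²) = (0.8272 − 0.883)/(1 − 0.8272×0.883) = −0.0558/0.2695824 = −0.20699; |u| = 0.20699c.
γ for this relative speed: γ = 1/√(1 − 0.0428449) = 1.0221.
Rocket A's interval is proper; time dilation gives Δt_B = γΔτ = 1.0221 × 353 days = 360.8 days.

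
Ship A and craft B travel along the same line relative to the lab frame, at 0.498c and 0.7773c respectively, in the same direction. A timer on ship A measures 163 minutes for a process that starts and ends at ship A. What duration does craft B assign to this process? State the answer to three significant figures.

183 minutes

The velocity of ship A relative to craft B is (0.498 − 0.7773)c / (1 − 0.498×0.7773) = −0.4557c; relative speed 0.4557c.
At |u| = 0.4557c, γ = (1 − 0.207662)^(−1/2) = 1.1234.
The clock on ship A records proper time, so craft B measures Δt = γΔτ = 1.1234 × 163 = 183 minutes.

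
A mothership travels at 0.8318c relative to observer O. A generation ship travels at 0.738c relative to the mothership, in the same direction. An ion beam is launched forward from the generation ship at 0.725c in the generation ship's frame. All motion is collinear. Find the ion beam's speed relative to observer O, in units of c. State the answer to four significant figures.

Compose velocities in two stages. Stage 1 (into S'): u₁ = (0.725+0.738)/(1+0.725×0.738) = 0.95306.
Stage 2 (into S): u = (0.95306+0.8318)/(1+0.95306×0.8318) = 0.9956, so the speed is 0.9956c.

0.9956c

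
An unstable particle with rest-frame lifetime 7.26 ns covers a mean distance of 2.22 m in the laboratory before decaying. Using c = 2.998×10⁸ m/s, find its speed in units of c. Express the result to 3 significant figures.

0.714c

d = βγcτ ⇒ βγ = d/(cτ) = 2.220 m / (2.176548 m) = 1.02.
β = (βγ)/√(1+(βγ)²) = 1.02/√2.0404 = 0.714.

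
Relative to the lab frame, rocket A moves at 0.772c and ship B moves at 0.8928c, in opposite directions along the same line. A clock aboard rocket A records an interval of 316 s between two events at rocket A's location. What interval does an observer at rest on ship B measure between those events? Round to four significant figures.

The velocity of rocket A relative to ship B is (0.772 + 0.8928)c / (1 + 0.772×0.8928) = 0.98553c; relative speed 0.98553c.
At |u| = 0.98553c, γ = (1 − 0.971269)^(−1/2) = 5.8996.
Rocket A's interval is proper; time dilation gives Δt_B = γΔτ = 5.8996 × 316 s = 1864 s.

1864 s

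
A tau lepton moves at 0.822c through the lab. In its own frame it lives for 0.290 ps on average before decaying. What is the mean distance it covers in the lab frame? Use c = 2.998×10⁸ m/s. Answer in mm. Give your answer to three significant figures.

0.125 mm

γ = 1/√(1 − β²) = 1/√(1 − 0.675684) = 1/√0.324316 = 1/0.569487 = 1.756.
Lab-frame lifetime: Δt = γτ = 1.756 × 0.290 ps = 0.50924 ps.
Distance: d = vΔt = 0.822 × 2.998×10⁸ m/s × 5.0924×10^-13 s = 1.25×10^-4 m = 0.125 mm.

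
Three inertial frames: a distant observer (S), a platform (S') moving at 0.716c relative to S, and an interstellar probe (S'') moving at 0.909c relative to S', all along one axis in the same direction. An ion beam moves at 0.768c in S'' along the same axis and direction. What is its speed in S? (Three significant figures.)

0.998c

Compose velocities in two stages. Stage 1 (into S'): u₁ = (0.768+0.909)/(1+0.768×0.909) = 0.98757.
Stage 2 (into S): u = (0.98757+0.716)/(1+0.98757×0.716) = 0.99793, so the speed is 0.998c.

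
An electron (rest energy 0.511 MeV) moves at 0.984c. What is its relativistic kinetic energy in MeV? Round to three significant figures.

2.36 MeV

β² = 0.968256, so γ = 1/√0.031744 = 5.6127.
Kinetic energy: K = (γ − 1)mc² = (5.6127 − 1) × 0.511 MeV = 4.6127 × 0.511 = 2.36 MeV.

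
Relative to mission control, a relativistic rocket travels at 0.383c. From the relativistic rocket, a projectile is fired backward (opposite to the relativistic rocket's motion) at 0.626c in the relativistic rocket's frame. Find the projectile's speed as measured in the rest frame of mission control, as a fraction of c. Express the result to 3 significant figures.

0.320c

In units of c, u = (u' + v)/(1 + u'v) with u' = −0.626 and v = 0.383.
Numerator: −0.626 + 0.383 = −0.243. Denominator: 1 + (−0.626)(0.383) = 0.760242.
u = −0.243/0.760242 = −0.31964, so the speed is 0.320c.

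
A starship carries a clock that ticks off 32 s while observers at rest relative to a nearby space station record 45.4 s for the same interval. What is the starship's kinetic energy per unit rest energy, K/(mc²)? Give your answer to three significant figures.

The time-dilation ratio gives γ = 45.4/32 = 1.41875.
Since K = (γ−1)mc², K/(mc²) = 1.41875 − 1 = 0.419.

0.419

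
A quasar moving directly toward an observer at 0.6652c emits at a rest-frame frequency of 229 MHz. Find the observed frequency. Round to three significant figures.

511 MHz

Relativistic Doppler (source moving toward): f_obs = f_src · √((1+β)/(1−β)).
With β = 0.6652: factor = √(1.6652/0.3348) = 2.2302.
f_obs = 229 × 2.2302 = 511 MHz.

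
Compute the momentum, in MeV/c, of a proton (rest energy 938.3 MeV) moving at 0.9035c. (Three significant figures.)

Lorentz factor: γ = (1 − 0.81631225)^(−1/2) = 2.3332.
Momentum: p = γβ·mc = 2.3332 × 0.9035 × 938.3 MeV/c = 1980 MeV/c.

1980 MeV/c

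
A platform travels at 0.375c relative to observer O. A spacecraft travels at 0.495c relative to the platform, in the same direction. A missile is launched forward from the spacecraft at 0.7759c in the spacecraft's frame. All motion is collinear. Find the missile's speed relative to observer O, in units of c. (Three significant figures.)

0.962c

First combine the missile and spacecraft (S''→S'): u₁ = (0.7759 + 0.495)/(1 + 0.7759×0.495) = 1.2709/1.3840705 = 0.91823.
Then combine with the platform (S'→S): u = (0.91823 + 0.375)/(1 + 0.91823×0.375) = 1.29323/1.34433625 = 0.96198.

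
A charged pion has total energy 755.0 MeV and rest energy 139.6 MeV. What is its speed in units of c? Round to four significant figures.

0.9828c

Total energy E = γmc² gives γ = 755.0/139.6 = 5.4083.
Hence β = √(1 − 1/γ²) = √(1 − 0.0341884) = √0.9658116 = 0.9828.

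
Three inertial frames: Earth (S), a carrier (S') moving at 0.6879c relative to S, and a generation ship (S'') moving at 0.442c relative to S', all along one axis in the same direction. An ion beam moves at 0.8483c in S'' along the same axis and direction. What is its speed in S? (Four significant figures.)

Apply u = (u'+v)/(1+u'v) twice. Ion beam in the carrier frame: (0.8483+0.442)/(1+0.8483·0.442) = 1.2903/1.3749486 = 0.93844c.
That velocity, transformed to the rest frame of Earth: (0.93844+0.6879)/(1+0.93844·0.6879) = 1.62634/1.645552876 = 0.98832c.

0.9883c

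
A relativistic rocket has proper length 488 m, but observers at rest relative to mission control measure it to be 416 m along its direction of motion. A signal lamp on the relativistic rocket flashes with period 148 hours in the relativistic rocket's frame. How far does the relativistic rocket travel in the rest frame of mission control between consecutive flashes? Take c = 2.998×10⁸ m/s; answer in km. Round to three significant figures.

γ = L₀/L = 488/416 = 1.17308.
β = √(1 − 1/γ²) = 0.5228. Lab-frame period = γτ = 1.17308×148 hours = 173.62 hours. Distance = βc × γτ = 0.5228 × 2.998×10⁸ m/s × 625032 s = 9.7965×10^13 m = 9.80×10^10 km.

9.80×10^10 km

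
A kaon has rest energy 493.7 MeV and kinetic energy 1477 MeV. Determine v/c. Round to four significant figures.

γ = 1 + K/(mc²) = 1 + 1477/493.7 = 3.9917.
β = √(1 − 1/γ²) = √(1 − 0.0627602) = √0.9372398 = 0.9681.

0.9681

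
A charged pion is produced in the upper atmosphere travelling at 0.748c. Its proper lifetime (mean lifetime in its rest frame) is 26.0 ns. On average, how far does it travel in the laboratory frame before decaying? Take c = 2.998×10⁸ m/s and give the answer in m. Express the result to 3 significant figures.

γ = 1/√(1 − β²) = 1/√(1 − 0.559504) = 1/√0.440496 = 1/0.663699 = 1.5067.
Lab-frame lifetime: Δt = γτ = 1.5067 × 26.0 ns = 39.174 ns.
Distance: d = vΔt = 0.748 × 2.998×10⁸ m/s × 3.9174×10^-8 s = 8.78 m.

8.78 m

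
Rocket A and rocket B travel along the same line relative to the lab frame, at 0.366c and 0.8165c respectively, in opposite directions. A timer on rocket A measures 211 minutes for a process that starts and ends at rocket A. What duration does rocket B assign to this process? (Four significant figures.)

The velocity of rocket A relative to rocket B is (0.366 + 0.8165)c / (1 + 0.366×0.8165) = 0.91043c; relative speed 0.91043c.
γ for this relative speed: γ = 1/√(1 − 0.828883) = 2.4174.
Rocket A's interval is proper; time dilation gives Δt_B = γΔτ = 2.4174 × 211 minutes = 510.1 minutes.

510.1 minutes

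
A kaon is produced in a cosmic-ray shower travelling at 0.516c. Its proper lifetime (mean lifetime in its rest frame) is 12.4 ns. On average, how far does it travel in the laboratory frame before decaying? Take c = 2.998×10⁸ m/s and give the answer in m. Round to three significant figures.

With β = 0.516, γ = 1/√(1 − 0.516²) = 1/√0.733744 = 1.1674.
Lab-frame lifetime: Δt = γτ = 1.1674 × 12.4 ns = 14.476 ns.
Distance: d = vΔt = 0.516 × 2.998×10⁸ m/s × 1.4476×10^-8 s = 2.24 m.

2.24 m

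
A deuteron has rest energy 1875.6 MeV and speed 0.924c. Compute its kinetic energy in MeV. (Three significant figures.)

Lorentz factor: γ = (1 − 0.853776)^(−1/2) = 2.6151.
Kinetic energy: K = (γ − 1)mc² = (2.6151 − 1) × 1875.6 MeV = 1.6151 × 1875.6 = 3030 MeV.

3030 MeV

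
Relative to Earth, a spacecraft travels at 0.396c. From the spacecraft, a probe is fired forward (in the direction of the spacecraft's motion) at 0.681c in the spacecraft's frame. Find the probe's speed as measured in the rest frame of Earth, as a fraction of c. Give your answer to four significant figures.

Relativistic velocity addition: u = (u' + v)/(1 + u'v/c²), with u' = 0.681c and v = 0.396c.
Numerator: 0.681 + 0.396 = 1.077. Denominator: 1 + (0.681)(0.396) = 1.269676.
u = 1.077/1.269676 = 0.84825, so the speed is 0.8482c.

0.8482c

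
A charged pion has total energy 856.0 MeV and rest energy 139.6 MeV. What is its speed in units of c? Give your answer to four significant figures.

0.9866c

γ = E/(mc²) = 856.0/139.6 = 6.1318.
β = √(1 − 1/γ²) = √(1 − 0.0265965) = √0.9734035 = 0.9866.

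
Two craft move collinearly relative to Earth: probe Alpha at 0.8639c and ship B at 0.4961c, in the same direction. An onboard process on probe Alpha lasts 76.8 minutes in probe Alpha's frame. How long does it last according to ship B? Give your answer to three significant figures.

Transform probe Alpha's velocity into ship B's frame: (0.8639 − 0.4961)/(1 − 0.8639·0.4961) = 0.3678/0.57141921, so the relative speed is 0.64366c.
γ for this relative speed: γ = 1/√(1 − 0.414298) = 1.3067.
The clock on probe Alpha records proper time, so ship B measures Δt = γΔτ = 1.3067 × 76.8 = 100 minutes.

100 minutes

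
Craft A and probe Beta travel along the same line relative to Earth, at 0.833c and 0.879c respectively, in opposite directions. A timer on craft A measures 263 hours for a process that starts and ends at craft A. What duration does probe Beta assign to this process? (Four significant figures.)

Speed of craft A in probe Beta's frame: u = (v_A + v_B)/(1 + v_A v_B/c²) = (0.833 + 0.879)/(1 + 0.833×0.879) = 1.712/1.732207 = 0.98833; |u| = 0.98833c.
γ for this relative speed: γ = 1/√(1 − 0.976796) = 6.5648.
Craft A's interval is proper; time dilation gives Δt_B = γΔτ = 6.5648 × 263 hours = 1727 hours.

1727 hours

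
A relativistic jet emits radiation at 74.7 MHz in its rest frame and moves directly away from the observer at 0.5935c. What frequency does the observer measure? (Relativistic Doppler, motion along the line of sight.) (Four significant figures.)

37.73 MHz

Relativistic Doppler (source moving away): f_obs = f_src · √((1−β)/(1+β)).
With β = 0.5935: factor = √(0.4065/1.5935) = 0.50507.
f_obs = 74.7 × 0.50507 = 37.73 MHz.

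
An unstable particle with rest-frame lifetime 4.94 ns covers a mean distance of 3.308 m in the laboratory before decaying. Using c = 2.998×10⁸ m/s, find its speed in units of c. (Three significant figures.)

0.913c

Lab distance = (lab lifetime)·v = γτ·βc, so βγ = d/(cτ) = 3.308/(2.998×10⁸ × 4.940×10^-9) = 2.2336.
With βγ = 2.2336: γ² = 1 + (βγ)² = 5.98897, and β = (βγ)/γ = 2.2336/2.44724 = 0.913.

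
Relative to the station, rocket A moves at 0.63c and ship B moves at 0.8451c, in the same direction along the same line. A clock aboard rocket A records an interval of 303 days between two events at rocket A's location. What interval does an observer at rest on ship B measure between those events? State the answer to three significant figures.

341 days

Transform rocket A's velocity into ship B's frame: (0.63 − 0.8451)/(1 − 0.63·0.8451) = −0.2151/0.467587, so the relative speed is 0.46002c.
At |u| = 0.46002c, γ = (1 − 0.211618)^(−1/2) = 1.1262.
Rocket A's interval is proper; time dilation gives Δt_B = γΔτ = 1.1262 × 303 days = 341 days.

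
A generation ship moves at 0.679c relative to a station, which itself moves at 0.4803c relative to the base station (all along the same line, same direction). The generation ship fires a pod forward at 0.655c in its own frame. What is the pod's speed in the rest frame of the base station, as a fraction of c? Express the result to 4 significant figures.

First combine the pod and generation ship (S''→S'): u₁ = (0.655 + 0.679)/(1 + 0.655×0.679) = 1.334/1.444745 = 0.92335.
Then combine with the station (S'→S): u = (0.92335 + 0.4803)/(1 + 0.92335×0.4803) = 1.40365/1.443485005 = 0.9724.

0.9724c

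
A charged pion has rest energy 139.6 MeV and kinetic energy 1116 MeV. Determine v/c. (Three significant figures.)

0.994

K = (γ−1)mc², so γ = 1 + 1116/139.6 = 8.9943.
Then v/c = √(1 − γ⁻²) = √(1 − 0.0123613) = √0.9876387 = 0.994.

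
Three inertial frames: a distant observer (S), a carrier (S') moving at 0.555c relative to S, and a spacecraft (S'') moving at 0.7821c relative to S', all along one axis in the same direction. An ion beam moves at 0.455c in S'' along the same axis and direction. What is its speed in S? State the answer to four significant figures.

0.9741c

Compose velocities in two stages. Stage 1 (into S'): u₁ = (0.455+0.7821)/(1+0.455×0.7821) = 0.91241.
Stage 2 (into S): u = (0.91241+0.555)/(1+0.91241×0.555) = 0.97413, so the speed is 0.9741c.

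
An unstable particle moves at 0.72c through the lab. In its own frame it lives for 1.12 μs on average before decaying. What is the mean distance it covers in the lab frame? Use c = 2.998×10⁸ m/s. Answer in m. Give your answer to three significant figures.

With β = 0.72, γ = 1/√(1 − 0.72²) = 1/√0.4816 = 1.441.
Lab-frame lifetime: Δt = γτ = 1.441 × 1.12 μs = 1.6139 μs.
Distance: d = vΔt = 0.72 × 2.998×10⁸ m/s × 1.6139×10^-6 s = 348 m.

348 m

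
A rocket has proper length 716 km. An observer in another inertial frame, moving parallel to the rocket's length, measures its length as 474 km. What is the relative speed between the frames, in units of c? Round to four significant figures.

0.7495c

Length contraction gives γ = L₀/L = 716/474 = 1.5105.
β = √(1 − 1/γ²) = √0.561713 = 0.7495.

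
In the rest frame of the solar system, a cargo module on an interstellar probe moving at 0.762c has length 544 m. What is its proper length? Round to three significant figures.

γ = 1/√(1 − β²) = 1/√(1 − 0.580644) = 1/√0.419356 = 1/0.647577 = 1.5442.
Proper length: L₀ = γ·L = 1.5442 × 544 = 840 m.

840 m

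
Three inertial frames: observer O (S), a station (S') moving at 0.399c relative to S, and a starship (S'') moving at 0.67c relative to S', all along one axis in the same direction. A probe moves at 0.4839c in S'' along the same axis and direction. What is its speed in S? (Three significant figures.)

Apply u = (u'+v)/(1+u'v) twice. Probe in the station frame: (0.4839+0.67)/(1+0.4839·0.67) = 1.1539/1.324213 = 0.87139c.
That velocity, transformed to the rest frame of observer O: (0.87139+0.399)/(1+0.87139·0.399) = 1.27039/1.34768461 = 0.94265c.

0.943c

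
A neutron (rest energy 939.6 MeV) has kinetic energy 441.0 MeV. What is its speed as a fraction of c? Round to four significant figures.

K = (γ−1)mc², so γ = 1 + 441.0/939.6 = 1.4693.
Then v/c = √(1 − γ⁻²) = √(1 − 0.463211) = √0.536789 = 0.7327.

0.7327c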